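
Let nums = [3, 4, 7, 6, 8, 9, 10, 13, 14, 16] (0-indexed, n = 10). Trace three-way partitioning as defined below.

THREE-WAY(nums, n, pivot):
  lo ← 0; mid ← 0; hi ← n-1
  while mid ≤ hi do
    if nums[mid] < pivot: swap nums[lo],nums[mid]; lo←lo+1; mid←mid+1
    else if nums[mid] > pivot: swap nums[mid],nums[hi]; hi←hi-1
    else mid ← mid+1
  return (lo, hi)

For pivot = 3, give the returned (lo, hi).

(0, 0)

pivot = 3; lo=0, mid=0, hi=9
nums[mid]=3=3: mid=1
nums[mid]=4>3: swap nums[1],nums[9]; hi=8 → [3, 16, 7, 6, 8, 9, 10, 13, 14, 4]
nums[mid]=16>3: swap nums[1],nums[8]; hi=7 → [3, 14, 7, 6, 8, 9, 10, 13, 16, 4]
nums[mid]=14>3: swap nums[1],nums[7]; hi=6 → [3, 13, 7, 6, 8, 9, 10, 14, 16, 4]
nums[mid]=13>3: swap nums[1],nums[6]; hi=5 → [3, 10, 7, 6, 8, 9, 13, 14, 16, 4]
nums[mid]=10>3: swap nums[1],nums[5]; hi=4 → [3, 9, 7, 6, 8, 10, 13, 14, 16, 4]
nums[mid]=9>3: swap nums[1],nums[4]; hi=3 → [3, 8, 7, 6, 9, 10, 13, 14, 16, 4]
nums[mid]=8>3: swap nums[1],nums[3]; hi=2 → [3, 6, 7, 8, 9, 10, 13, 14, 16, 4]
nums[mid]=6>3: swap nums[1],nums[2]; hi=1 → [3, 7, 6, 8, 9, 10, 13, 14, 16, 4]
nums[mid]=7>3: swap nums[1],nums[1]; hi=0 → [3, 7, 6, 8, 9, 10, 13, 14, 16, 4]
end: lo=0, hi=0; nums = [3, 7, 6, 8, 9, 10, 13, 14, 16, 4]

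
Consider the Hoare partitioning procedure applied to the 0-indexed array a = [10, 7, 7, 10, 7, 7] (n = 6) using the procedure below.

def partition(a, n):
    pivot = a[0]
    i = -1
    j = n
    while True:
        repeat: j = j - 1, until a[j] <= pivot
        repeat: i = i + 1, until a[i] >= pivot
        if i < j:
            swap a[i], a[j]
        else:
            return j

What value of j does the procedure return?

pivot = a[0] = 10; i = -1, j = 6
j→5 (a[5]=7≤10), i→0 (a[0]=10≥10); i<j, swap → [7, 7, 7, 10, 7, 10]
j→4 (a[4]=7≤10), i→3 (a[3]=10≥10); i<j, swap → [7, 7, 7, 7, 10, 10]
j→3, i→4; i≥j, return j=3. a = [7, 7, 7, 7, 10, 10]

3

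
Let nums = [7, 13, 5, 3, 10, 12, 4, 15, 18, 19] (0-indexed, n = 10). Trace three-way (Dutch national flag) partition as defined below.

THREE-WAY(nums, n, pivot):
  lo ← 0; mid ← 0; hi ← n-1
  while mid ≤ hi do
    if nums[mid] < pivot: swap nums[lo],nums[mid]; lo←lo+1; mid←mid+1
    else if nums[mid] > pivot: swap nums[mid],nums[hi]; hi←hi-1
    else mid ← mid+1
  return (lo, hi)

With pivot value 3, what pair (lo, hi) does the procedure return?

lo=0 mid=0 hi=9
7>3: swap(0,9), hi=8 ⇒ [19, 13, 5, 3, 10, 12, 4, 15, 18, 7]
19>3: swap(0,8), hi=7 ⇒ [18, 13, 5, 3, 10, 12, 4, 15, 19, 7]
18>3: swap(0,7), hi=6 ⇒ [15, 13, 5, 3, 10, 12, 4, 18, 19, 7]
15>3: swap(0,6), hi=5 ⇒ [4, 13, 5, 3, 10, 12, 15, 18, 19, 7]
4>3: swap(0,5), hi=4 ⇒ [12, 13, 5, 3, 10, 4, 15, 18, 19, 7]
12>3: swap(0,4), hi=3 ⇒ [10, 13, 5, 3, 12, 4, 15, 18, 19, 7]
10>3: swap(0,3), hi=2 ⇒ [3, 13, 5, 10, 12, 4, 15, 18, 19, 7]
3=3: mid=1
13>3: swap(1,2), hi=1 ⇒ [3, 5, 13, 10, 12, 4, 15, 18, 19, 7]
5>3: swap(1,1), hi=0 ⇒ [3, 5, 13, 10, 12, 4, 15, 18, 19, 7]
done. lo=0 hi=0; nums=[3, 5, 13, 10, 12, 4, 15, 18, 19, 7]

(0, 0)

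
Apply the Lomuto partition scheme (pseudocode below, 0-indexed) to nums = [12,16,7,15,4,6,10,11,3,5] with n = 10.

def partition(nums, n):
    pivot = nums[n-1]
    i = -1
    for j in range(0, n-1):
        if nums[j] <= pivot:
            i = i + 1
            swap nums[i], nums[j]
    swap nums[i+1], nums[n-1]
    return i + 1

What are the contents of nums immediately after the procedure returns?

pivot = nums[9] = 5; i = -1
j=0: nums[0]=12 > 5 → no swap
j=1: nums[1]=16 > 5 → no swap
j=2: nums[2]=7 > 5 → no swap
j=3: nums[3]=15 > 5 → no swap
j=4: nums[4]=4 ≤ 5 → i=0, swap nums[0],nums[4] → [4,16,7,15,12,6,10,11,3,5]
j=5: nums[5]=6 > 5 → no swap
j=6: nums[6]=10 > 5 → no swap
j=7: nums[7]=11 > 5 → no swap
j=8: nums[8]=3 ≤ 5 → i=1, swap nums[1],nums[8] → [4,3,7,15,12,6,10,11,16,5]
final swap nums[2],nums[9] → [4,3,5,15,12,6,10,11,16,7]; return 2

[4,3,5,15,12,6,10,11,16,7]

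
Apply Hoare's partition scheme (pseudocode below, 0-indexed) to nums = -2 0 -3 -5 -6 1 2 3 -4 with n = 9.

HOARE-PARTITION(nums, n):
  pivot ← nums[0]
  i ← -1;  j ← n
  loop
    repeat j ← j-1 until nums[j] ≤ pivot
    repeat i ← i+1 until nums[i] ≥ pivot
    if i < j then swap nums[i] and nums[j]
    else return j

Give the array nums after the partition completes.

pivot=-2
j stops at 8 (-4), i stops at 0 (-2); swap ⇒ -4 0 -3 -5 -6 1 2 3 -2
j stops at 4 (-6), i stops at 1 (0); swap ⇒ -4 -6 -3 -5 0 1 2 3 -2
j stops at 3, i stops at 4; i≥j ⇒ return 3. nums=-4 -6 -3 -5 0 1 2 3 -2

-4 -6 -3 -5 0 1 2 3 -2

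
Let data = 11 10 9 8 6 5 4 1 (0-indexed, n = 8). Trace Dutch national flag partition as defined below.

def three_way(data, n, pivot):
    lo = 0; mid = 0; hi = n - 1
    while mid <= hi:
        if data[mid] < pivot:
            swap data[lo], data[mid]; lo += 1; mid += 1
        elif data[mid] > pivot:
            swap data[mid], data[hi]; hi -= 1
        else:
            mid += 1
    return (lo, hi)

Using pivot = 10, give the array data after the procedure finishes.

pivot = 10; lo=0, mid=0, hi=7
data[mid]=11>10: swap data[0],data[7]; hi=6 → 1 10 9 8 6 5 4 11
data[mid]=1<10: swap data[0],data[0]; lo=1,mid=1 → 1 10 9 8 6 5 4 11
data[mid]=10=10: mid=2
data[mid]=9<10: swap data[1],data[2]; lo=2,mid=3 → 1 9 10 8 6 5 4 11
data[mid]=8<10: swap data[2],data[3]; lo=3,mid=4 → 1 9 8 10 6 5 4 11
data[mid]=6<10: swap data[3],data[4]; lo=4,mid=5 → 1 9 8 6 10 5 4 11
data[mid]=5<10: swap data[4],data[5]; lo=5,mid=6 → 1 9 8 6 5 10 4 11
data[mid]=4<10: swap data[5],data[6]; lo=6,mid=7 → 1 9 8 6 5 4 10 11
end: lo=6, hi=6; data = 1 9 8 6 5 4 10 11

1 9 8 6 5 4 10 11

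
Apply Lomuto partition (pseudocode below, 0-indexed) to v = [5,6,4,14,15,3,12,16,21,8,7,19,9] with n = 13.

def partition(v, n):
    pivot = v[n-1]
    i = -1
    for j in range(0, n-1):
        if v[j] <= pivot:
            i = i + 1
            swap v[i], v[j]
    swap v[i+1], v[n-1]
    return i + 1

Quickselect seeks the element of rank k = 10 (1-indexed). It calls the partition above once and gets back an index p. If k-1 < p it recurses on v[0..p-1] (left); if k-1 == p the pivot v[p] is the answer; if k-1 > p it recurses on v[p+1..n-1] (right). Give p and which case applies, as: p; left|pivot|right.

pivot = v[12] = 9; i = -1
j=0: v[0]=5 ≤ 9 → i=0, swap v[0],v[0] (no change) → [5,6,4,14,15,3,12,16,21,8,7,19,9]
j=1: v[1]=6 ≤ 9 → i=1, swap v[1],v[1] (no change) → [5,6,4,14,15,3,12,16,21,8,7,19,9]
j=2: v[2]=4 ≤ 9 → i=2, swap v[2],v[2] (no change) → [5,6,4,14,15,3,12,16,21,8,7,19,9]
j=3: v[3]=14 > 9 → no swap
j=4: v[4]=15 > 9 → no swap
j=5: v[5]=3 ≤ 9 → i=3, swap v[3],v[5] → [5,6,4,3,15,14,12,16,21,8,7,19,9]
j=6: v[6]=12 > 9 → no swap
j=7: v[7]=16 > 9 → no swap
j=8: v[8]=21 > 9 → no swap
j=9: v[9]=8 ≤ 9 → i=4, swap v[4],v[9] → [5,6,4,3,8,14,12,16,21,15,7,19,9]
j=10: v[10]=7 ≤ 9 → i=5, swap v[5],v[10] → [5,6,4,3,8,7,12,16,21,15,14,19,9]
j=11: v[11]=19 > 9 → no swap
final swap v[6],v[12] → [5,6,4,3,8,7,9,16,21,15,14,19,12]; return 6
p = 6; k-1 = 9 > 6 ⇒ right

6; right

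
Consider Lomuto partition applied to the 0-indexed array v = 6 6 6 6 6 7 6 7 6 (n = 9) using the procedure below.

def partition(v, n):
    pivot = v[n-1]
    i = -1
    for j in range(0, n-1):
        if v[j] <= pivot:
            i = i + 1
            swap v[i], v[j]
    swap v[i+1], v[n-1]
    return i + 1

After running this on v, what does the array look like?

6 6 6 6 6 6 6 7 7

pivot = v[8] = 6; i = -1
j=0: v[0]=6 ≤ 6 → i=0, swap v[0],v[0] (no change) → 6 6 6 6 6 7 6 7 6
j=1: v[1]=6 ≤ 6 → i=1, swap v[1],v[1] (no change) → 6 6 6 6 6 7 6 7 6
j=2: v[2]=6 ≤ 6 → i=2, swap v[2],v[2] (no change) → 6 6 6 6 6 7 6 7 6
j=3: v[3]=6 ≤ 6 → i=3, swap v[3],v[3] (no change) → 6 6 6 6 6 7 6 7 6
j=4: v[4]=6 ≤ 6 → i=4, swap v[4],v[4] (no change) → 6 6 6 6 6 7 6 7 6
j=5: v[5]=7 > 6 → no swap
j=6: v[6]=6 ≤ 6 → i=5, swap v[5],v[6] → 6 6 6 6 6 6 7 7 6
j=7: v[7]=7 > 6 → no swap
final swap v[6],v[8] → 6 6 6 6 6 6 6 7 7; return 6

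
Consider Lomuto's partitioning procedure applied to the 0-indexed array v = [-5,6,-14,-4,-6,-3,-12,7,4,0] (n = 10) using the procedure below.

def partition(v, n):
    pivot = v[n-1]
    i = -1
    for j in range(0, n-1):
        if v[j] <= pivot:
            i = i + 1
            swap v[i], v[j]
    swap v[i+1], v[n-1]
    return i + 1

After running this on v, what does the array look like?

[-5,-14,-4,-6,-3,-12,0,7,4,6]

pivot = v[9] = 0; i = -1
j=0: v[0]=-5 ≤ 0 → i=0, swap v[0],v[0] (no change) → [-5,6,-14,-4,-6,-3,-12,7,4,0]
j=1: v[1]=6 > 0 → no swap
j=2: v[2]=-14 ≤ 0 → i=1, swap v[1],v[2] → [-5,-14,6,-4,-6,-3,-12,7,4,0]
j=3: v[3]=-4 ≤ 0 → i=2, swap v[2],v[3] → [-5,-14,-4,6,-6,-3,-12,7,4,0]
j=4: v[4]=-6 ≤ 0 → i=3, swap v[3],v[4] → [-5,-14,-4,-6,6,-3,-12,7,4,0]
j=5: v[5]=-3 ≤ 0 → i=4, swap v[4],v[5] → [-5,-14,-4,-6,-3,6,-12,7,4,0]
j=6: v[6]=-12 ≤ 0 → i=5, swap v[5],v[6] → [-5,-14,-4,-6,-3,-12,6,7,4,0]
j=7: v[7]=7 > 0 → no swap
j=8: v[8]=4 > 0 → no swap
final swap v[6],v[9] → [-5,-14,-4,-6,-3,-12,0,7,4,6]; return 6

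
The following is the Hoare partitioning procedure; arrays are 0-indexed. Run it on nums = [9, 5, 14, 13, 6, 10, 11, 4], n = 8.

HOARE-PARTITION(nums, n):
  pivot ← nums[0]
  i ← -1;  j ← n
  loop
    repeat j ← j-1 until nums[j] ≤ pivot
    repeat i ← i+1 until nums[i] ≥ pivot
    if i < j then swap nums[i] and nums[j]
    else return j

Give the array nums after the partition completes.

pivot = nums[0] = 9; i = -1, j = 8
j→7 (nums[7]=4≤9), i→0 (nums[0]=9≥9); i<j, swap → [4, 5, 14, 13, 6, 10, 11, 9]
j→4 (nums[4]=6≤9), i→2 (nums[2]=14≥9); i<j, swap → [4, 5, 6, 13, 14, 10, 11, 9]
j→2, i→3; i≥j, return j=2. nums = [4, 5, 6, 13, 14, 10, 11, 9]

[4, 5, 6, 13, 14, 10, 11, 9]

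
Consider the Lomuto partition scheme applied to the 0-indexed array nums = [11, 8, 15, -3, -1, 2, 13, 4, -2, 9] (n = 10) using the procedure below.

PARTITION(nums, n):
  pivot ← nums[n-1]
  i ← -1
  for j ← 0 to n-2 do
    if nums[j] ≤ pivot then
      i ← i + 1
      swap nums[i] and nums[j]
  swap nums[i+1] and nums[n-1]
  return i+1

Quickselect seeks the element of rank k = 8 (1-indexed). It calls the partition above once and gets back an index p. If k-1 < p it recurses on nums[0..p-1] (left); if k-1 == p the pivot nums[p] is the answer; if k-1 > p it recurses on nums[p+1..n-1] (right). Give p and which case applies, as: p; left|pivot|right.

pivot = nums[9] = 9; i = -1
j=0: nums[0]=11 > 9 → no swap
j=1: nums[1]=8 ≤ 9 → i=0, swap nums[0],nums[1] → [8, 11, 15, -3, -1, 2, 13, 4, -2, 9]
j=2: nums[2]=15 > 9 → no swap
j=3: nums[3]=-3 ≤ 9 → i=1, swap nums[1],nums[3] → [8, -3, 15, 11, -1, 2, 13, 4, -2, 9]
j=4: nums[4]=-1 ≤ 9 → i=2, swap nums[2],nums[4] → [8, -3, -1, 11, 15, 2, 13, 4, -2, 9]
j=5: nums[5]=2 ≤ 9 → i=3, swap nums[3],nums[5] → [8, -3, -1, 2, 15, 11, 13, 4, -2, 9]
j=6: nums[6]=13 > 9 → no swap
j=7: nums[7]=4 ≤ 9 → i=4, swap nums[4],nums[7] → [8, -3, -1, 2, 4, 11, 13, 15, -2, 9]
j=8: nums[8]=-2 ≤ 9 → i=5, swap nums[5],nums[8] → [8, -3, -1, 2, 4, -2, 13, 15, 11, 9]
final swap nums[6],nums[9] → [8, -3, -1, 2, 4, -2, 9, 15, 11, 13]; return 6
p = 6; k-1 = 7 > 6 ⇒ right

6; right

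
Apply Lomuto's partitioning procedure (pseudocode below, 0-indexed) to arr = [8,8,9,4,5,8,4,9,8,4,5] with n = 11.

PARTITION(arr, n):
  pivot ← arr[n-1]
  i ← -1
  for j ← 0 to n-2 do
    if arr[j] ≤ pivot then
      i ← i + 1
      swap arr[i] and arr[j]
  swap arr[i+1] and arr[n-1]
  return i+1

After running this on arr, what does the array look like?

[4,5,4,4,5,8,9,9,8,8,8]

pivot = arr[10] = 5; i = -1
j=0: arr[0]=8 > 5 → no swap
j=1: arr[1]=8 > 5 → no swap
j=2: arr[2]=9 > 5 → no swap
j=3: arr[3]=4 ≤ 5 → i=0, swap arr[0],arr[3] → [4,8,9,8,5,8,4,9,8,4,5]
j=4: arr[4]=5 ≤ 5 → i=1, swap arr[1],arr[4] → [4,5,9,8,8,8,4,9,8,4,5]
j=5: arr[5]=8 > 5 → no swap
j=6: arr[6]=4 ≤ 5 → i=2, swap arr[2],arr[6] → [4,5,4,8,8,8,9,9,8,4,5]
j=7: arr[7]=9 > 5 → no swap
j=8: arr[8]=8 > 5 → no swap
j=9: arr[9]=4 ≤ 5 → i=3, swap arr[3],arr[9] → [4,5,4,4,8,8,9,9,8,8,5]
final swap arr[4],arr[10] → [4,5,4,4,5,8,9,9,8,8,8]; return 4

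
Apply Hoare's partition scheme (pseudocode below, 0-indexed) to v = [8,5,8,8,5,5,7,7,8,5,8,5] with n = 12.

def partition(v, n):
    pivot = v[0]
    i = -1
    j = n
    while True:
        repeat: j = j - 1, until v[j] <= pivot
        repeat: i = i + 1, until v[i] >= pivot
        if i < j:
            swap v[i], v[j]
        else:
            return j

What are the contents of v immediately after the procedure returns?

pivot=8
j stops at 11 (5), i stops at 0 (8); swap ⇒ [5,5,8,8,5,5,7,7,8,5,8,8]
j stops at 10 (8), i stops at 2 (8); swap ⇒ [5,5,8,8,5,5,7,7,8,5,8,8]
j stops at 9 (5), i stops at 3 (8); swap ⇒ [5,5,8,5,5,5,7,7,8,8,8,8]
j stops at 8, i stops at 8; i≥j ⇒ return 8. v=[5,5,8,5,5,5,7,7,8,8,8,8]

[5,5,8,5,5,5,7,7,8,8,8,8]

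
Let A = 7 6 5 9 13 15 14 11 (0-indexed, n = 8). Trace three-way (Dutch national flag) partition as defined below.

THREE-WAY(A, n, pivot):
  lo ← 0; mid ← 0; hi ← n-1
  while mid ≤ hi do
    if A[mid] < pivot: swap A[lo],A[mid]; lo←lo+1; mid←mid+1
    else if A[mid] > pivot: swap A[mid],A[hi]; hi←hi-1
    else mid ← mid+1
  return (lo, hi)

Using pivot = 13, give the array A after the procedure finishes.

pivot = 13; lo=0, mid=0, hi=7
A[mid]=7<13: swap A[0],A[0]; lo=1,mid=1 → 7 6 5 9 13 15 14 11
A[mid]=6<13: swap A[1],A[1]; lo=2,mid=2 → 7 6 5 9 13 15 14 11
A[mid]=5<13: swap A[2],A[2]; lo=3,mid=3 → 7 6 5 9 13 15 14 11
A[mid]=9<13: swap A[3],A[3]; lo=4,mid=4 → 7 6 5 9 13 15 14 11
A[mid]=13=13: mid=5
A[mid]=15>13: swap A[5],A[7]; hi=6 → 7 6 5 9 13 11 14 15
A[mid]=11<13: swap A[4],A[5]; lo=5,mid=6 → 7 6 5 9 11 13 14 15
A[mid]=14>13: swap A[6],A[6]; hi=5 → 7 6 5 9 11 13 14 15
end: lo=5, hi=5; A = 7 6 5 9 11 13 14 15

7 6 5 9 11 13 14 15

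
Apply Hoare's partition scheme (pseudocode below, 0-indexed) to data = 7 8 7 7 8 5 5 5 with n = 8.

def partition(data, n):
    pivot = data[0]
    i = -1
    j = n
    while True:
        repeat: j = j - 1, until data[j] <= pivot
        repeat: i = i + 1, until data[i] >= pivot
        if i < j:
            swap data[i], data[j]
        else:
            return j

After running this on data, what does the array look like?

pivot = data[0] = 7; i = -1, j = 8
j→7 (data[7]=5≤7), i→0 (data[0]=7≥7); i<j, swap → 5 8 7 7 8 5 5 7
j→6 (data[6]=5≤7), i→1 (data[1]=8≥7); i<j, swap → 5 5 7 7 8 5 8 7
j→5 (data[5]=5≤7), i→2 (data[2]=7≥7); i<j, swap → 5 5 5 7 8 7 8 7
j→3, i→3; i≥j, return j=3. data = 5 5 5 7 8 7 8 7

5 5 5 7 8 7 8 7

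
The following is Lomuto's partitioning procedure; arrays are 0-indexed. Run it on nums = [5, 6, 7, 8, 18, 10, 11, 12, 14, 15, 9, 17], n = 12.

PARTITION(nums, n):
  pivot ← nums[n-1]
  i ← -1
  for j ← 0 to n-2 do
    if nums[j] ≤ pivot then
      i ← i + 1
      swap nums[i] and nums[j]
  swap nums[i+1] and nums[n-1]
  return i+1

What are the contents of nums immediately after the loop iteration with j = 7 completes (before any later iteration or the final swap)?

[5, 6, 7, 8, 10, 11, 12, 18, 14, 15, 9, 17]

pivot = nums[11] = 17; i = -1
j=0: nums[0]=5 ≤ 17 → i=0, swap nums[0],nums[0] (no change) → [5, 6, 7, 8, 18, 10, 11, 12, 14, 15, 9, 17]
j=1: nums[1]=6 ≤ 17 → i=1, swap nums[1],nums[1] (no change) → [5, 6, 7, 8, 18, 10, 11, 12, 14, 15, 9, 17]
j=2: nums[2]=7 ≤ 17 → i=2, swap nums[2],nums[2] (no change) → [5, 6, 7, 8, 18, 10, 11, 12, 14, 15, 9, 17]
j=3: nums[3]=8 ≤ 17 → i=3, swap nums[3],nums[3] (no change) → [5, 6, 7, 8, 18, 10, 11, 12, 14, 15, 9, 17]
j=4: nums[4]=18 > 17 → no swap
j=5: nums[5]=10 ≤ 17 → i=4, swap nums[4],nums[5] → [5, 6, 7, 8, 10, 18, 11, 12, 14, 15, 9, 17]
j=6: nums[6]=11 ≤ 17 → i=5, swap nums[5],nums[6] → [5, 6, 7, 8, 10, 11, 18, 12, 14, 15, 9, 17]
j=7: nums[7]=12 ≤ 17 → i=6, swap nums[6],nums[7] → [5, 6, 7, 8, 10, 11, 12, 18, 14, 15, 9, 17]
(after j=7) nums = [5, 6, 7, 8, 10, 11, 12, 18, 14, 15, 9, 17]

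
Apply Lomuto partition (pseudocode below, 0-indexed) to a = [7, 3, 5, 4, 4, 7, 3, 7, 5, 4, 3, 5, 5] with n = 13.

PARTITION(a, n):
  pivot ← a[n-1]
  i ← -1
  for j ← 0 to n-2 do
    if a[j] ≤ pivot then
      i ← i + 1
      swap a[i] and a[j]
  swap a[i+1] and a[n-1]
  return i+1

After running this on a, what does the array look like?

[3, 5, 4, 4, 3, 5, 4, 3, 5, 5, 7, 7, 7]

pivot = a[12] = 5; i = -1
j=0: a[0]=7 > 5 → no swap
j=1: a[1]=3 ≤ 5 → i=0, swap a[0],a[1] → [3, 7, 5, 4, 4, 7, 3, 7, 5, 4, 3, 5, 5]
j=2: a[2]=5 ≤ 5 → i=1, swap a[1],a[2] → [3, 5, 7, 4, 4, 7, 3, 7, 5, 4, 3, 5, 5]
j=3: a[3]=4 ≤ 5 → i=2, swap a[2],a[3] → [3, 5, 4, 7, 4, 7, 3, 7, 5, 4, 3, 5, 5]
j=4: a[4]=4 ≤ 5 → i=3, swap a[3],a[4] → [3, 5, 4, 4, 7, 7, 3, 7, 5, 4, 3, 5, 5]
j=5: a[5]=7 > 5 → no swap
j=6: a[6]=3 ≤ 5 → i=4, swap a[4],a[6] → [3, 5, 4, 4, 3, 7, 7, 7, 5, 4, 3, 5, 5]
j=7: a[7]=7 > 5 → no swap
j=8: a[8]=5 ≤ 5 → i=5, swap a[5],a[8] → [3, 5, 4, 4, 3, 5, 7, 7, 7, 4, 3, 5, 5]
j=9: a[9]=4 ≤ 5 → i=6, swap a[6],a[9] → [3, 5, 4, 4, 3, 5, 4, 7, 7, 7, 3, 5, 5]
j=10: a[10]=3 ≤ 5 → i=7, swap a[7],a[10] → [3, 5, 4, 4, 3, 5, 4, 3, 7, 7, 7, 5, 5]
j=11: a[11]=5 ≤ 5 → i=8, swap a[8],a[11] → [3, 5, 4, 4, 3, 5, 4, 3, 5, 7, 7, 7, 5]
final swap a[9],a[12] → [3, 5, 4, 4, 3, 5, 4, 3, 5, 5, 7, 7, 7]; return 9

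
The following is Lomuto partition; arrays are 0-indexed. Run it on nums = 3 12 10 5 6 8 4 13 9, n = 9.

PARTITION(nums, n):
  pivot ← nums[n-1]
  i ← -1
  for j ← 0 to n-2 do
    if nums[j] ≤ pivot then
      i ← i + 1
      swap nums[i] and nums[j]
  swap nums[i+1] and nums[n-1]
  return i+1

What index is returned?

5

pivot=9, i=-1
j=0: 3≤9, i=0, swap(0,0) ⇒ 3 12 10 5 6 8 4 13 9
j=1: 12>9, skip
j=2: 10>9, skip
j=3: 5≤9, i=1, swap(1,3) ⇒ 3 5 10 12 6 8 4 13 9
j=4: 6≤9, i=2, swap(2,4) ⇒ 3 5 6 12 10 8 4 13 9
j=5: 8≤9, i=3, swap(3,5) ⇒ 3 5 6 8 10 12 4 13 9
j=6: 4≤9, i=4, swap(4,6) ⇒ 3 5 6 8 4 12 10 13 9
j=7: 13>9, skip
swap(5,8) ⇒ 3 5 6 8 4 9 10 13 12; return 5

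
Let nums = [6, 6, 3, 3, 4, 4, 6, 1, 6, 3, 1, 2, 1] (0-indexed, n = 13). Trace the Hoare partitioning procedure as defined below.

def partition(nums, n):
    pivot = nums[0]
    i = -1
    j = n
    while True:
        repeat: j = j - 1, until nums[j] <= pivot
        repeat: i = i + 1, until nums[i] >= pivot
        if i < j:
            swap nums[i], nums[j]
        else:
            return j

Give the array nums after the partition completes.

pivot = nums[0] = 6; i = -1, j = 13
j→12 (nums[12]=1≤6), i→0 (nums[0]=6≥6); i<j, swap → [1, 6, 3, 3, 4, 4, 6, 1, 6, 3, 1, 2, 6]
j→11 (nums[11]=2≤6), i→1 (nums[1]=6≥6); i<j, swap → [1, 2, 3, 3, 4, 4, 6, 1, 6, 3, 1, 6, 6]
j→10 (nums[10]=1≤6), i→6 (nums[6]=6≥6); i<j, swap → [1, 2, 3, 3, 4, 4, 1, 1, 6, 3, 6, 6, 6]
j→9 (nums[9]=3≤6), i→8 (nums[8]=6≥6); i<j, swap → [1, 2, 3, 3, 4, 4, 1, 1, 3, 6, 6, 6, 6]
j→8, i→9; i≥j, return j=8. nums = [1, 2, 3, 3, 4, 4, 1, 1, 3, 6, 6, 6, 6]

[1, 2, 3, 3, 4, 4, 1, 1, 3, 6, 6, 6, 6]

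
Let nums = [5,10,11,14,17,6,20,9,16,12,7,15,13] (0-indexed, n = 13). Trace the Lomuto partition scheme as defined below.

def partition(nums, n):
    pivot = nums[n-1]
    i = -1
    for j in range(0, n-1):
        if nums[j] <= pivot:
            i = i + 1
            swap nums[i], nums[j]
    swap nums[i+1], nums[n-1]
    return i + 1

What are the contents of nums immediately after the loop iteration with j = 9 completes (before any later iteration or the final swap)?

[5,10,11,6,9,12,20,17,16,14,7,15,13]

pivot = nums[12] = 13; i = -1
j=0: nums[0]=5 ≤ 13 → i=0, swap nums[0],nums[0] (no change) → [5,10,11,14,17,6,20,9,16,12,7,15,13]
j=1: nums[1]=10 ≤ 13 → i=1, swap nums[1],nums[1] (no change) → [5,10,11,14,17,6,20,9,16,12,7,15,13]
j=2: nums[2]=11 ≤ 13 → i=2, swap nums[2],nums[2] (no change) → [5,10,11,14,17,6,20,9,16,12,7,15,13]
j=3: nums[3]=14 > 13 → no swap
j=4: nums[4]=17 > 13 → no swap
j=5: nums[5]=6 ≤ 13 → i=3, swap nums[3],nums[5] → [5,10,11,6,17,14,20,9,16,12,7,15,13]
j=6: nums[6]=20 > 13 → no swap
j=7: nums[7]=9 ≤ 13 → i=4, swap nums[4],nums[7] → [5,10,11,6,9,14,20,17,16,12,7,15,13]
j=8: nums[8]=16 > 13 → no swap
j=9: nums[9]=12 ≤ 13 → i=5, swap nums[5],nums[9] → [5,10,11,6,9,12,20,17,16,14,7,15,13]
(after j=9) nums = [5,10,11,6,9,12,20,17,16,14,7,15,13]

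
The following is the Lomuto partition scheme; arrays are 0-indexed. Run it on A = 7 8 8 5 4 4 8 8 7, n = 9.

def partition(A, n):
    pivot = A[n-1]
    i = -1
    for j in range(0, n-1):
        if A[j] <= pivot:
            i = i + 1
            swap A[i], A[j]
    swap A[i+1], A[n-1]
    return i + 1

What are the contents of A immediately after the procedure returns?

pivot=7, i=-1
j=0: 7≤7, i=0, swap(0,0) ⇒ 7 8 8 5 4 4 8 8 7
j=1: 8>7, skip
j=2: 8>7, skip
j=3: 5≤7, i=1, swap(1,3) ⇒ 7 5 8 8 4 4 8 8 7
j=4: 4≤7, i=2, swap(2,4) ⇒ 7 5 4 8 8 4 8 8 7
j=5: 4≤7, i=3, swap(3,5) ⇒ 7 5 4 4 8 8 8 8 7
j=6: 8>7, skip
j=7: 8>7, skip
swap(4,8) ⇒ 7 5 4 4 7 8 8 8 8; return 4

7 5 4 4 7 8 8 8 8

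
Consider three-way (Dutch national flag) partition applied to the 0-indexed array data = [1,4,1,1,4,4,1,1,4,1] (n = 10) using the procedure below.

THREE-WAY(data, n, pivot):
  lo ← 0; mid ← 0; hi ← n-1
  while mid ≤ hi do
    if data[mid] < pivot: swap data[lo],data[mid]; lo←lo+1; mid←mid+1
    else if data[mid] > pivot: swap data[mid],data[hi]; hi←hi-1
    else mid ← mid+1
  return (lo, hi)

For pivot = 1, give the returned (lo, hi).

(0, 5)

pivot = 1; lo=0, mid=0, hi=9
data[mid]=1=1: mid=1
data[mid]=4>1: swap data[1],data[9]; hi=8 → [1,1,1,1,4,4,1,1,4,4]
data[mid]=1=1: mid=2
data[mid]=1=1: mid=3
data[mid]=1=1: mid=4
data[mid]=4>1: swap data[4],data[8]; hi=7 → [1,1,1,1,4,4,1,1,4,4]
data[mid]=4>1: swap data[4],data[7]; hi=6 → [1,1,1,1,1,4,1,4,4,4]
data[mid]=1=1: mid=5
data[mid]=4>1: swap data[5],data[6]; hi=5 → [1,1,1,1,1,1,4,4,4,4]
data[mid]=1=1: mid=6
end: lo=0, hi=5; data = [1,1,1,1,1,1,4,4,4,4]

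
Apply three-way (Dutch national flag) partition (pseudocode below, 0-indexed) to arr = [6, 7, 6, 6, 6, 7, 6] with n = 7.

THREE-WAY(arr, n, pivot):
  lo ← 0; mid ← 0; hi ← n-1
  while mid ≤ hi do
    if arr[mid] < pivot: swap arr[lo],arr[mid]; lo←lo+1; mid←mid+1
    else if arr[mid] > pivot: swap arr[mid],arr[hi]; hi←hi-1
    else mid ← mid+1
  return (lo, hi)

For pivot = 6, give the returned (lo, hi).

(0, 4)

pivot = 6; lo=0, mid=0, hi=6
arr[mid]=6=6: mid=1
arr[mid]=7>6: swap arr[1],arr[6]; hi=5 → [6, 6, 6, 6, 6, 7, 7]
arr[mid]=6=6: mid=2
arr[mid]=6=6: mid=3
arr[mid]=6=6: mid=4
arr[mid]=6=6: mid=5
arr[mid]=7>6: swap arr[5],arr[5]; hi=4 → [6, 6, 6, 6, 6, 7, 7]
end: lo=0, hi=4; arr = [6, 6, 6, 6, 6, 7, 7]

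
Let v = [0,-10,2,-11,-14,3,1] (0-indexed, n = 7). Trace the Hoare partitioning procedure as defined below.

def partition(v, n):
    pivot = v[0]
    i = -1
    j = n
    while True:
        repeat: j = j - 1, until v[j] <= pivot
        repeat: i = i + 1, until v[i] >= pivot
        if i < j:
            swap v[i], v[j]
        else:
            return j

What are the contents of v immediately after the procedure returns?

[-14,-10,-11,2,0,3,1]

pivot=0
j stops at 4 (-14), i stops at 0 (0); swap ⇒ [-14,-10,2,-11,0,3,1]
j stops at 3 (-11), i stops at 2 (2); swap ⇒ [-14,-10,-11,2,0,3,1]
j stops at 2, i stops at 3; i≥j ⇒ return 2. v=[-14,-10,-11,2,0,3,1]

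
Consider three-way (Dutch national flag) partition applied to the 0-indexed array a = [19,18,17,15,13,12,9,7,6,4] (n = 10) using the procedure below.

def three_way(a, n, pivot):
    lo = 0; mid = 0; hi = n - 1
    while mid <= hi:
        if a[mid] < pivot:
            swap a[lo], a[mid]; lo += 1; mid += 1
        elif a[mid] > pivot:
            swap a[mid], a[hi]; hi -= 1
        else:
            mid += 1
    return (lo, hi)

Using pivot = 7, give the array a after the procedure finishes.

pivot = 7; lo=0, mid=0, hi=9
a[mid]=19>7: swap a[0],a[9]; hi=8 → [4,18,17,15,13,12,9,7,6,19]
a[mid]=4<7: swap a[0],a[0]; lo=1,mid=1 → [4,18,17,15,13,12,9,7,6,19]
a[mid]=18>7: swap a[1],a[8]; hi=7 → [4,6,17,15,13,12,9,7,18,19]
a[mid]=6<7: swap a[1],a[1]; lo=2,mid=2 → [4,6,17,15,13,12,9,7,18,19]
a[mid]=17>7: swap a[2],a[7]; hi=6 → [4,6,7,15,13,12,9,17,18,19]
a[mid]=7=7: mid=3
a[mid]=15>7: swap a[3],a[6]; hi=5 → [4,6,7,9,13,12,15,17,18,19]
a[mid]=9>7: swap a[3],a[5]; hi=4 → [4,6,7,12,13,9,15,17,18,19]
a[mid]=12>7: swap a[3],a[4]; hi=3 → [4,6,7,13,12,9,15,17,18,19]
a[mid]=13>7: swap a[3],a[3]; hi=2 → [4,6,7,13,12,9,15,17,18,19]
end: lo=2, hi=2; a = [4,6,7,13,12,9,15,17,18,19]

[4,6,7,13,12,9,15,17,18,19]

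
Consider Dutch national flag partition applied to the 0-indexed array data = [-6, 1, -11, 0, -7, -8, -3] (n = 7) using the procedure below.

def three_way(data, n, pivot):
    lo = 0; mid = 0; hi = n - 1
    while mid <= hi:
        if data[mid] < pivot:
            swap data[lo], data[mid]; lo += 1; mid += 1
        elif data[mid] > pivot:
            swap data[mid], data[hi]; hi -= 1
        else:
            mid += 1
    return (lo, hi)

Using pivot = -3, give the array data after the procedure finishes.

[-6, -11, -8, -7, -3, 0, 1]

pivot = -3; lo=0, mid=0, hi=6
data[mid]=-6<-3: swap data[0],data[0]; lo=1,mid=1 → [-6, 1, -11, 0, -7, -8, -3]
data[mid]=1>-3: swap data[1],data[6]; hi=5 → [-6, -3, -11, 0, -7, -8, 1]
data[mid]=-3=-3: mid=2
data[mid]=-11<-3: swap data[1],data[2]; lo=2,mid=3 → [-6, -11, -3, 0, -7, -8, 1]
data[mid]=0>-3: swap data[3],data[5]; hi=4 → [-6, -11, -3, -8, -7, 0, 1]
data[mid]=-8<-3: swap data[2],data[3]; lo=3,mid=4 → [-6, -11, -8, -3, -7, 0, 1]
data[mid]=-7<-3: swap data[3],data[4]; lo=4,mid=5 → [-6, -11, -8, -7, -3, 0, 1]
end: lo=4, hi=4; data = [-6, -11, -8, -7, -3, 0, 1]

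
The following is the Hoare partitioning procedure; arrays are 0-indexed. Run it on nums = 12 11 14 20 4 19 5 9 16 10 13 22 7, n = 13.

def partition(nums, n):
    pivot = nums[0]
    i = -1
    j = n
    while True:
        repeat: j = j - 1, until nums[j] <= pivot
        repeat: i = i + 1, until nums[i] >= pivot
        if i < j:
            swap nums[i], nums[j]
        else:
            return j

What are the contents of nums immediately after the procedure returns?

pivot=12
j stops at 12 (7), i stops at 0 (12); swap ⇒ 7 11 14 20 4 19 5 9 16 10 13 22 12
j stops at 9 (10), i stops at 2 (14); swap ⇒ 7 11 10 20 4 19 5 9 16 14 13 22 12
j stops at 7 (9), i stops at 3 (20); swap ⇒ 7 11 10 9 4 19 5 20 16 14 13 22 12
j stops at 6 (5), i stops at 5 (19); swap ⇒ 7 11 10 9 4 5 19 20 16 14 13 22 12
j stops at 5, i stops at 6; i≥j ⇒ return 5. nums=7 11 10 9 4 5 19 20 16 14 13 22 12

7 11 10 9 4 5 19 20 16 14 13 22 12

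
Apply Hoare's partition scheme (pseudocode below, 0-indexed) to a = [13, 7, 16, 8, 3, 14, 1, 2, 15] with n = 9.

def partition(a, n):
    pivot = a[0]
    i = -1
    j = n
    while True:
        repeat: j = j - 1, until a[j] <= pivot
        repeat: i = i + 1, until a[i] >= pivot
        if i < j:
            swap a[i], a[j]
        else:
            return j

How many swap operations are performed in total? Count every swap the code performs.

pivot=13
j stops at 7 (2), i stops at 0 (13); swap ⇒ [2, 7, 16, 8, 3, 14, 1, 13, 15]
j stops at 6 (1), i stops at 2 (16); swap ⇒ [2, 7, 1, 8, 3, 14, 16, 13, 15]
j stops at 4, i stops at 5; i≥j ⇒ return 4. a=[2, 7, 1, 8, 3, 14, 16, 13, 15]

2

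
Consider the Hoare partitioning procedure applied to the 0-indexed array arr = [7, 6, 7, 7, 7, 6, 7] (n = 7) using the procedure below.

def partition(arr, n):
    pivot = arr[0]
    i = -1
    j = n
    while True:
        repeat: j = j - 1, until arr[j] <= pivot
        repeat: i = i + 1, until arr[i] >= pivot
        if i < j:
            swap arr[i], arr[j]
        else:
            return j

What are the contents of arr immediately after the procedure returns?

pivot = arr[0] = 7; i = -1, j = 7
j→6 (arr[6]=7≤7), i→0 (arr[0]=7≥7); i<j, swap → [7, 6, 7, 7, 7, 6, 7]
j→5 (arr[5]=6≤7), i→2 (arr[2]=7≥7); i<j, swap → [7, 6, 6, 7, 7, 7, 7]
j→4 (arr[4]=7≤7), i→3 (arr[3]=7≥7); i<j, swap → [7, 6, 6, 7, 7, 7, 7]
j→3, i→4; i≥j, return j=3. arr = [7, 6, 6, 7, 7, 7, 7]

[7, 6, 6, 7, 7, 7, 7]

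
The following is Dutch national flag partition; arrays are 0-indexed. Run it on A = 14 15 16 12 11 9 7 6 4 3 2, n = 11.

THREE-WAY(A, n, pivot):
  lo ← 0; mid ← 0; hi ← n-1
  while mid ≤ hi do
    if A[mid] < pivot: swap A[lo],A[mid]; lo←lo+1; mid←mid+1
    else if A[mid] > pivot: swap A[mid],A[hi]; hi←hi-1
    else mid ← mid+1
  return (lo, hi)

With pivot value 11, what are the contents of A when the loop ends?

pivot = 11; lo=0, mid=0, hi=10
A[mid]=14>11: swap A[0],A[10]; hi=9 → 2 15 16 12 11 9 7 6 4 3 14
A[mid]=2<11: swap A[0],A[0]; lo=1,mid=1 → 2 15 16 12 11 9 7 6 4 3 14
A[mid]=15>11: swap A[1],A[9]; hi=8 → 2 3 16 12 11 9 7 6 4 15 14
A[mid]=3<11: swap A[1],A[1]; lo=2,mid=2 → 2 3 16 12 11 9 7 6 4 15 14
A[mid]=16>11: swap A[2],A[8]; hi=7 → 2 3 4 12 11 9 7 6 16 15 14
A[mid]=4<11: swap A[2],A[2]; lo=3,mid=3 → 2 3 4 12 11 9 7 6 16 15 14
A[mid]=12>11: swap A[3],A[7]; hi=6 → 2 3 4 6 11 9 7 12 16 15 14
A[mid]=6<11: swap A[3],A[3]; lo=4,mid=4 → 2 3 4 6 11 9 7 12 16 15 14
A[mid]=11=11: mid=5
A[mid]=9<11: swap A[4],A[5]; lo=5,mid=6 → 2 3 4 6 9 11 7 12 16 15 14
A[mid]=7<11: swap A[5],A[6]; lo=6,mid=7 → 2 3 4 6 9 7 11 12 16 15 14
end: lo=6, hi=6; A = 2 3 4 6 9 7 11 12 16 15 14

2 3 4 6 9 7 11 12 16 15 14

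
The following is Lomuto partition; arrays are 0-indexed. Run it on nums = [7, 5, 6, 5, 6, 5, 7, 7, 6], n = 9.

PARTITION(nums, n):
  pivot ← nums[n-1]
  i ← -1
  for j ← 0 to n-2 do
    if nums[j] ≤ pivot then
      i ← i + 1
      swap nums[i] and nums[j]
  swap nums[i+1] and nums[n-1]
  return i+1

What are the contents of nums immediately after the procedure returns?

pivot = nums[8] = 6; i = -1
j=0: nums[0]=7 > 6 → no swap
j=1: nums[1]=5 ≤ 6 → i=0, swap nums[0],nums[1] → [5, 7, 6, 5, 6, 5, 7, 7, 6]
j=2: nums[2]=6 ≤ 6 → i=1, swap nums[1],nums[2] → [5, 6, 7, 5, 6, 5, 7, 7, 6]
j=3: nums[3]=5 ≤ 6 → i=2, swap nums[2],nums[3] → [5, 6, 5, 7, 6, 5, 7, 7, 6]
j=4: nums[4]=6 ≤ 6 → i=3, swap nums[3],nums[4] → [5, 6, 5, 6, 7, 5, 7, 7, 6]
j=5: nums[5]=5 ≤ 6 → i=4, swap nums[4],nums[5] → [5, 6, 5, 6, 5, 7, 7, 7, 6]
j=6: nums[6]=7 > 6 → no swap
j=7: nums[7]=7 > 6 → no swap
final swap nums[5],nums[8] → [5, 6, 5, 6, 5, 6, 7, 7, 7]; return 5

[5, 6, 5, 6, 5, 6, 7, 7, 7]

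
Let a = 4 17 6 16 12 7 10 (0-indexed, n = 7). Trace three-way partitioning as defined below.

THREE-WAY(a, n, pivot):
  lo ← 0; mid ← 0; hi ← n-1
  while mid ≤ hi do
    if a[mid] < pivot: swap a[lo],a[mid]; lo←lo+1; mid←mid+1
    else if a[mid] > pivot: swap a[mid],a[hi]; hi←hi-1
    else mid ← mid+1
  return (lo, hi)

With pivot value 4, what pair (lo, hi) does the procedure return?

(0, 0)

lo=0 mid=0 hi=6
4=4: mid=1
17>4: swap(1,6), hi=5 ⇒ 4 10 6 16 12 7 17
10>4: swap(1,5), hi=4 ⇒ 4 7 6 16 12 10 17
7>4: swap(1,4), hi=3 ⇒ 4 12 6 16 7 10 17
12>4: swap(1,3), hi=2 ⇒ 4 16 6 12 7 10 17
16>4: swap(1,2), hi=1 ⇒ 4 6 16 12 7 10 17
6>4: swap(1,1), hi=0 ⇒ 4 6 16 12 7 10 17
done. lo=0 hi=0; a=4 6 16 12 7 10 17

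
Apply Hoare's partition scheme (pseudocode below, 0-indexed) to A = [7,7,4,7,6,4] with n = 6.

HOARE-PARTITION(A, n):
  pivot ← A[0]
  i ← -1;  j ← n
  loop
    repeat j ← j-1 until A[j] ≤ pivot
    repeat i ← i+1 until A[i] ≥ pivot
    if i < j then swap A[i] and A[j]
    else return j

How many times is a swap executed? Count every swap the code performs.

2

pivot=7
j stops at 5 (4), i stops at 0 (7); swap ⇒ [4,7,4,7,6,7]
j stops at 4 (6), i stops at 1 (7); swap ⇒ [4,6,4,7,7,7]
j stops at 3, i stops at 3; i≥j ⇒ return 3. A=[4,6,4,7,7,7]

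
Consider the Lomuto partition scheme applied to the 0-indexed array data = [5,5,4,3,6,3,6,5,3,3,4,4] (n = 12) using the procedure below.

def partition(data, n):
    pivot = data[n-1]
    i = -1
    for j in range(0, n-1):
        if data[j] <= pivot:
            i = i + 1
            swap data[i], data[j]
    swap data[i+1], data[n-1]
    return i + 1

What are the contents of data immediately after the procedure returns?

[4,3,3,3,3,4,4,5,5,6,5,6]

pivot = data[11] = 4; i = -1
j=0: data[0]=5 > 4 → no swap
j=1: data[1]=5 > 4 → no swap
j=2: data[2]=4 ≤ 4 → i=0, swap data[0],data[2] → [4,5,5,3,6,3,6,5,3,3,4,4]
j=3: data[3]=3 ≤ 4 → i=1, swap data[1],data[3] → [4,3,5,5,6,3,6,5,3,3,4,4]
j=4: data[4]=6 > 4 → no swap
j=5: data[5]=3 ≤ 4 → i=2, swap data[2],data[5] → [4,3,3,5,6,5,6,5,3,3,4,4]
j=6: data[6]=6 > 4 → no swap
j=7: data[7]=5 > 4 → no swap
j=8: data[8]=3 ≤ 4 → i=3, swap data[3],data[8] → [4,3,3,3,6,5,6,5,5,3,4,4]
j=9: data[9]=3 ≤ 4 → i=4, swap data[4],data[9] → [4,3,3,3,3,5,6,5,5,6,4,4]
j=10: data[10]=4 ≤ 4 → i=5, swap data[5],data[10] → [4,3,3,3,3,4,6,5,5,6,5,4]
final swap data[6],data[11] → [4,3,3,3,3,4,4,5,5,6,5,6]; return 6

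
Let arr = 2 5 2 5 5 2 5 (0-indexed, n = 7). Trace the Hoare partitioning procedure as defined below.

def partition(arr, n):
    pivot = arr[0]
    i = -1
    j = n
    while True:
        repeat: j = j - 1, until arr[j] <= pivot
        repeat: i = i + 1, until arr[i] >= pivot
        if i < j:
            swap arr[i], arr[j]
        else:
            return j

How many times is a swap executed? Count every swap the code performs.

2

pivot = arr[0] = 2; i = -1, j = 7
j→5 (arr[5]=2≤2), i→0 (arr[0]=2≥2); i<j, swap → 2 5 2 5 5 2 5
j→2 (arr[2]=2≤2), i→1 (arr[1]=5≥2); i<j, swap → 2 2 5 5 5 2 5
j→1, i→2; i≥j, return j=1. arr = 2 2 5 5 5 2 5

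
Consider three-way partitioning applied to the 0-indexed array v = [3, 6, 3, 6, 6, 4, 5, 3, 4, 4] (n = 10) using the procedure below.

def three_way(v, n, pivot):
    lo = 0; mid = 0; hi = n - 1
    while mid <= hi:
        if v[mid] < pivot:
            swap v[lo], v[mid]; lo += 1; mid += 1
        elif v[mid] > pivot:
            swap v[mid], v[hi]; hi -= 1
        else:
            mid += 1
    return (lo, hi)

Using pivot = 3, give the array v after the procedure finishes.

[3, 3, 3, 6, 4, 5, 6, 4, 4, 6]

pivot = 3; lo=0, mid=0, hi=9
v[mid]=3=3: mid=1
v[mid]=6>3: swap v[1],v[9]; hi=8 → [3, 4, 3, 6, 6, 4, 5, 3, 4, 6]
v[mid]=4>3: swap v[1],v[8]; hi=7 → [3, 4, 3, 6, 6, 4, 5, 3, 4, 6]
v[mid]=4>3: swap v[1],v[7]; hi=6 → [3, 3, 3, 6, 6, 4, 5, 4, 4, 6]
v[mid]=3=3: mid=2
v[mid]=3=3: mid=3
v[mid]=6>3: swap v[3],v[6]; hi=5 → [3, 3, 3, 5, 6, 4, 6, 4, 4, 6]
v[mid]=5>3: swap v[3],v[5]; hi=4 → [3, 3, 3, 4, 6, 5, 6, 4, 4, 6]
v[mid]=4>3: swap v[3],v[4]; hi=3 → [3, 3, 3, 6, 4, 5, 6, 4, 4, 6]
v[mid]=6>3: swap v[3],v[3]; hi=2 → [3, 3, 3, 6, 4, 5, 6, 4, 4, 6]
end: lo=0, hi=2; v = [3, 3, 3, 6, 4, 5, 6, 4, 4, 6]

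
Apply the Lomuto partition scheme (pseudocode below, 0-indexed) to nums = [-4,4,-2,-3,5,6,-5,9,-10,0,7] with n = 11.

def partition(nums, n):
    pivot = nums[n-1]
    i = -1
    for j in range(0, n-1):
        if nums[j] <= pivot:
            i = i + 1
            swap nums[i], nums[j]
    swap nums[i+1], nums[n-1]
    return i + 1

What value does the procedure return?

pivot = nums[10] = 7; i = -1
j=0: nums[0]=-4 ≤ 7 → i=0, swap nums[0],nums[0] (no change) → [-4,4,-2,-3,5,6,-5,9,-10,0,7]
j=1: nums[1]=4 ≤ 7 → i=1, swap nums[1],nums[1] (no change) → [-4,4,-2,-3,5,6,-5,9,-10,0,7]
j=2: nums[2]=-2 ≤ 7 → i=2, swap nums[2],nums[2] (no change) → [-4,4,-2,-3,5,6,-5,9,-10,0,7]
j=3: nums[3]=-3 ≤ 7 → i=3, swap nums[3],nums[3] (no change) → [-4,4,-2,-3,5,6,-5,9,-10,0,7]
j=4: nums[4]=5 ≤ 7 → i=4, swap nums[4],nums[4] (no change) → [-4,4,-2,-3,5,6,-5,9,-10,0,7]
j=5: nums[5]=6 ≤ 7 → i=5, swap nums[5],nums[5] (no change) → [-4,4,-2,-3,5,6,-5,9,-10,0,7]
j=6: nums[6]=-5 ≤ 7 → i=6, swap nums[6],nums[6] (no change) → [-4,4,-2,-3,5,6,-5,9,-10,0,7]
j=7: nums[7]=9 > 7 → no swap
j=8: nums[8]=-10 ≤ 7 → i=7, swap nums[7],nums[8] → [-4,4,-2,-3,5,6,-5,-10,9,0,7]
j=9: nums[9]=0 ≤ 7 → i=8, swap nums[8],nums[9] → [-4,4,-2,-3,5,6,-5,-10,0,9,7]
final swap nums[9],nums[10] → [-4,4,-2,-3,5,6,-5,-10,0,7,9]; return 9

9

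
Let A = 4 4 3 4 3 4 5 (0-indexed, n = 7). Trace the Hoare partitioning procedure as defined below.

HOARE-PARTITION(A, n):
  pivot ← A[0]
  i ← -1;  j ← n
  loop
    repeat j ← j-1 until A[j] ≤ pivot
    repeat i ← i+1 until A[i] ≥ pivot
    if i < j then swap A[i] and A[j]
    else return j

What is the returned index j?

pivot = A[0] = 4; i = -1, j = 7
j→5 (A[5]=4≤4), i→0 (A[0]=4≥4); i<j, swap → 4 4 3 4 3 4 5
j→4 (A[4]=3≤4), i→1 (A[1]=4≥4); i<j, swap → 4 3 3 4 4 4 5
j→3, i→3; i≥j, return j=3. A = 4 3 3 4 4 4 5

3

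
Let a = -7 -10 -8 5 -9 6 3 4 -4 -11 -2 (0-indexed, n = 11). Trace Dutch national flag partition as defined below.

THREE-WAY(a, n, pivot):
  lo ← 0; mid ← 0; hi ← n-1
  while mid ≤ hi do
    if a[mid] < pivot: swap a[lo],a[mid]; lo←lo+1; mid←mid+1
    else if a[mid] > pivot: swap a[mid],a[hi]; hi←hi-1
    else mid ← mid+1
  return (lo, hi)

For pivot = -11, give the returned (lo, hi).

(0, 0)

pivot = -11; lo=0, mid=0, hi=10
a[mid]=-7>-11: swap a[0],a[10]; hi=9 → -2 -10 -8 5 -9 6 3 4 -4 -11 -7
a[mid]=-2>-11: swap a[0],a[9]; hi=8 → -11 -10 -8 5 -9 6 3 4 -4 -2 -7
a[mid]=-11=-11: mid=1
a[mid]=-10>-11: swap a[1],a[8]; hi=7 → -11 -4 -8 5 -9 6 3 4 -10 -2 -7
a[mid]=-4>-11: swap a[1],a[7]; hi=6 → -11 4 -8 5 -9 6 3 -4 -10 -2 -7
a[mid]=4>-11: swap a[1],a[6]; hi=5 → -11 3 -8 5 -9 6 4 -4 -10 -2 -7
a[mid]=3>-11: swap a[1],a[5]; hi=4 → -11 6 -8 5 -9 3 4 -4 -10 -2 -7
a[mid]=6>-11: swap a[1],a[4]; hi=3 → -11 -9 -8 5 6 3 4 -4 -10 -2 -7
a[mid]=-9>-11: swap a[1],a[3]; hi=2 → -11 5 -8 -9 6 3 4 -4 -10 -2 -7
a[mid]=5>-11: swap a[1],a[2]; hi=1 → -11 -8 5 -9 6 3 4 -4 -10 -2 -7
a[mid]=-8>-11: swap a[1],a[1]; hi=0 → -11 -8 5 -9 6 3 4 -4 -10 -2 -7
end: lo=0, hi=0; a = -11 -8 5 -9 6 3 4 -4 -10 -2 -7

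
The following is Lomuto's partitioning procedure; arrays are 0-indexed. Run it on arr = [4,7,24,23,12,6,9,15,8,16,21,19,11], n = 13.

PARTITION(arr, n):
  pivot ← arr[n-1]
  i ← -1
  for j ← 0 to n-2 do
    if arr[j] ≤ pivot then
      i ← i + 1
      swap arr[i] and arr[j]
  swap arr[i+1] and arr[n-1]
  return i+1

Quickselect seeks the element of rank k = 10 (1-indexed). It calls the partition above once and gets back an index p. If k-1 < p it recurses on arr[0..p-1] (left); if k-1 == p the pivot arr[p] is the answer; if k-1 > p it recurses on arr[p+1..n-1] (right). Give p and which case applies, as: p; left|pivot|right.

pivot = arr[12] = 11; i = -1
j=0: arr[0]=4 ≤ 11 → i=0, swap arr[0],arr[0] (no change) → [4,7,24,23,12,6,9,15,8,16,21,19,11]
j=1: arr[1]=7 ≤ 11 → i=1, swap arr[1],arr[1] (no change) → [4,7,24,23,12,6,9,15,8,16,21,19,11]
j=2: arr[2]=24 > 11 → no swap
j=3: arr[3]=23 > 11 → no swap
j=4: arr[4]=12 > 11 → no swap
j=5: arr[5]=6 ≤ 11 → i=2, swap arr[2],arr[5] → [4,7,6,23,12,24,9,15,8,16,21,19,11]
j=6: arr[6]=9 ≤ 11 → i=3, swap arr[3],arr[6] → [4,7,6,9,12,24,23,15,8,16,21,19,11]
j=7: arr[7]=15 > 11 → no swap
j=8: arr[8]=8 ≤ 11 → i=4, swap arr[4],arr[8] → [4,7,6,9,8,24,23,15,12,16,21,19,11]
j=9: arr[9]=16 > 11 → no swap
j=10: arr[10]=21 > 11 → no swap
j=11: arr[11]=19 > 11 → no swap
final swap arr[5],arr[12] → [4,7,6,9,8,11,23,15,12,16,21,19,24]; return 5
p = 5; k-1 = 9 > 5 ⇒ right

5; right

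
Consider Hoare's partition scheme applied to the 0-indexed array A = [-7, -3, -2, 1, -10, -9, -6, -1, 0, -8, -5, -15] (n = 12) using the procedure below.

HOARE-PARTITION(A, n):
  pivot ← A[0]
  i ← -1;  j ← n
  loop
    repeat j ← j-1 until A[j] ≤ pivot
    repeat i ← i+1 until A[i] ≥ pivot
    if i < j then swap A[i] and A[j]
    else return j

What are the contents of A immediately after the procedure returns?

pivot = A[0] = -7; i = -1, j = 12
j→11 (A[11]=-15≤-7), i→0 (A[0]=-7≥-7); i<j, swap → [-15, -3, -2, 1, -10, -9, -6, -1, 0, -8, -5, -7]
j→9 (A[9]=-8≤-7), i→1 (A[1]=-3≥-7); i<j, swap → [-15, -8, -2, 1, -10, -9, -6, -1, 0, -3, -5, -7]
j→5 (A[5]=-9≤-7), i→2 (A[2]=-2≥-7); i<j, swap → [-15, -8, -9, 1, -10, -2, -6, -1, 0, -3, -5, -7]
j→4 (A[4]=-10≤-7), i→3 (A[3]=1≥-7); i<j, swap → [-15, -8, -9, -10, 1, -2, -6, -1, 0, -3, -5, -7]
j→3, i→4; i≥j, return j=3. A = [-15, -8, -9, -10, 1, -2, -6, -1, 0, -3, -5, -7]

[-15, -8, -9, -10, 1, -2, -6, -1, 0, -3, -5, -7]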